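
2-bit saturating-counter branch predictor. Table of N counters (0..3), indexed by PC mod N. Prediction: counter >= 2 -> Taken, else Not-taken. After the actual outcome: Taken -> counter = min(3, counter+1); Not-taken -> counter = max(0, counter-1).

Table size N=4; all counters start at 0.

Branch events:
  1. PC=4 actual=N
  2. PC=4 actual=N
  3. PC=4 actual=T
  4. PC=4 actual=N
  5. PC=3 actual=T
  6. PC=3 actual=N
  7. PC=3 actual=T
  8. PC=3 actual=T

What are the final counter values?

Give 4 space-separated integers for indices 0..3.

Answer: 0 0 0 2

Derivation:
Ev 1: PC=4 idx=0 pred=N actual=N -> ctr[0]=0
Ev 2: PC=4 idx=0 pred=N actual=N -> ctr[0]=0
Ev 3: PC=4 idx=0 pred=N actual=T -> ctr[0]=1
Ev 4: PC=4 idx=0 pred=N actual=N -> ctr[0]=0
Ev 5: PC=3 idx=3 pred=N actual=T -> ctr[3]=1
Ev 6: PC=3 idx=3 pred=N actual=N -> ctr[3]=0
Ev 7: PC=3 idx=3 pred=N actual=T -> ctr[3]=1
Ev 8: PC=3 idx=3 pred=N actual=T -> ctr[3]=2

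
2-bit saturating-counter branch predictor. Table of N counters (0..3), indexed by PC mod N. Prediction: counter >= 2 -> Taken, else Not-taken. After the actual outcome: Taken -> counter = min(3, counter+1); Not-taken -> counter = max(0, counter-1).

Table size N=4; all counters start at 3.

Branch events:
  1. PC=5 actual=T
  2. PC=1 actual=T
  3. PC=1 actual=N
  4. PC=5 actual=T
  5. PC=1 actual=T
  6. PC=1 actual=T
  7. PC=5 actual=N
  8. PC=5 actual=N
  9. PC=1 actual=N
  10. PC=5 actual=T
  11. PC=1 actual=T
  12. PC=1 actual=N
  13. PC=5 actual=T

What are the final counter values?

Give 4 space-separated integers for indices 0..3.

Answer: 3 2 3 3

Derivation:
Ev 1: PC=5 idx=1 pred=T actual=T -> ctr[1]=3
Ev 2: PC=1 idx=1 pred=T actual=T -> ctr[1]=3
Ev 3: PC=1 idx=1 pred=T actual=N -> ctr[1]=2
Ev 4: PC=5 idx=1 pred=T actual=T -> ctr[1]=3
Ev 5: PC=1 idx=1 pred=T actual=T -> ctr[1]=3
Ev 6: PC=1 idx=1 pred=T actual=T -> ctr[1]=3
Ev 7: PC=5 idx=1 pred=T actual=N -> ctr[1]=2
Ev 8: PC=5 idx=1 pred=T actual=N -> ctr[1]=1
Ev 9: PC=1 idx=1 pred=N actual=N -> ctr[1]=0
Ev 10: PC=5 idx=1 pred=N actual=T -> ctr[1]=1
Ev 11: PC=1 idx=1 pred=N actual=T -> ctr[1]=2
Ev 12: PC=1 idx=1 pred=T actual=N -> ctr[1]=1
Ev 13: PC=5 idx=1 pred=N actual=T -> ctr[1]=2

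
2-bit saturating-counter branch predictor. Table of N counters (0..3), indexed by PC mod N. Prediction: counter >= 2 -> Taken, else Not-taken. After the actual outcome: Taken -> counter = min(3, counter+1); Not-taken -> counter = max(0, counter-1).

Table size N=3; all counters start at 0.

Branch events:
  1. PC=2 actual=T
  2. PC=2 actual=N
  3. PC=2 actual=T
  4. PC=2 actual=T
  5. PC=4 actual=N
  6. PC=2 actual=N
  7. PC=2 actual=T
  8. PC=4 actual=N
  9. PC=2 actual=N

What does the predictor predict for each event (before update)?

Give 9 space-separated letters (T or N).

Ev 1: PC=2 idx=2 pred=N actual=T -> ctr[2]=1
Ev 2: PC=2 idx=2 pred=N actual=N -> ctr[2]=0
Ev 3: PC=2 idx=2 pred=N actual=T -> ctr[2]=1
Ev 4: PC=2 idx=2 pred=N actual=T -> ctr[2]=2
Ev 5: PC=4 idx=1 pred=N actual=N -> ctr[1]=0
Ev 6: PC=2 idx=2 pred=T actual=N -> ctr[2]=1
Ev 7: PC=2 idx=2 pred=N actual=T -> ctr[2]=2
Ev 8: PC=4 idx=1 pred=N actual=N -> ctr[1]=0
Ev 9: PC=2 idx=2 pred=T actual=N -> ctr[2]=1

Answer: N N N N N T N N T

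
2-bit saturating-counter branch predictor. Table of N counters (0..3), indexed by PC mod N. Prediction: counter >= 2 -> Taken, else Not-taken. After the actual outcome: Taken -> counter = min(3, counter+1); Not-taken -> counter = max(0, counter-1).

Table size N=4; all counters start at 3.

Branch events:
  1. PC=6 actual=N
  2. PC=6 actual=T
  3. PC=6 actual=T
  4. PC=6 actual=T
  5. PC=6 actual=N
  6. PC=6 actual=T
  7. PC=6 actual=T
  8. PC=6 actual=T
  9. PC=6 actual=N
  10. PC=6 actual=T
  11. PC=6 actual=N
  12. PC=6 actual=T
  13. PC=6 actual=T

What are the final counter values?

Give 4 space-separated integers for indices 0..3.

Ev 1: PC=6 idx=2 pred=T actual=N -> ctr[2]=2
Ev 2: PC=6 idx=2 pred=T actual=T -> ctr[2]=3
Ev 3: PC=6 idx=2 pred=T actual=T -> ctr[2]=3
Ev 4: PC=6 idx=2 pred=T actual=T -> ctr[2]=3
Ev 5: PC=6 idx=2 pred=T actual=N -> ctr[2]=2
Ev 6: PC=6 idx=2 pred=T actual=T -> ctr[2]=3
Ev 7: PC=6 idx=2 pred=T actual=T -> ctr[2]=3
Ev 8: PC=6 idx=2 pred=T actual=T -> ctr[2]=3
Ev 9: PC=6 idx=2 pred=T actual=N -> ctr[2]=2
Ev 10: PC=6 idx=2 pred=T actual=T -> ctr[2]=3
Ev 11: PC=6 idx=2 pred=T actual=N -> ctr[2]=2
Ev 12: PC=6 idx=2 pred=T actual=T -> ctr[2]=3
Ev 13: PC=6 idx=2 pred=T actual=T -> ctr[2]=3

Answer: 3 3 3 3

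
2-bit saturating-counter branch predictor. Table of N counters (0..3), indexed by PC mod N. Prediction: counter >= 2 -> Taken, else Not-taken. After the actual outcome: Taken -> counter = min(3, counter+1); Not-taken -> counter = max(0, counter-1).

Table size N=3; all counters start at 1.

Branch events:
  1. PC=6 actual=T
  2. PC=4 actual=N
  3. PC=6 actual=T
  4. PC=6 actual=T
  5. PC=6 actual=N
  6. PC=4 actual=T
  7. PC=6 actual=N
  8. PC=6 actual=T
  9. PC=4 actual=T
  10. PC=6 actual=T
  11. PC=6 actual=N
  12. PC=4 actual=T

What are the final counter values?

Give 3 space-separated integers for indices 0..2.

Answer: 2 3 1

Derivation:
Ev 1: PC=6 idx=0 pred=N actual=T -> ctr[0]=2
Ev 2: PC=4 idx=1 pred=N actual=N -> ctr[1]=0
Ev 3: PC=6 idx=0 pred=T actual=T -> ctr[0]=3
Ev 4: PC=6 idx=0 pred=T actual=T -> ctr[0]=3
Ev 5: PC=6 idx=0 pred=T actual=N -> ctr[0]=2
Ev 6: PC=4 idx=1 pred=N actual=T -> ctr[1]=1
Ev 7: PC=6 idx=0 pred=T actual=N -> ctr[0]=1
Ev 8: PC=6 idx=0 pred=N actual=T -> ctr[0]=2
Ev 9: PC=4 idx=1 pred=N actual=T -> ctr[1]=2
Ev 10: PC=6 idx=0 pred=T actual=T -> ctr[0]=3
Ev 11: PC=6 idx=0 pred=T actual=N -> ctr[0]=2
Ev 12: PC=4 idx=1 pred=T actual=T -> ctr[1]=3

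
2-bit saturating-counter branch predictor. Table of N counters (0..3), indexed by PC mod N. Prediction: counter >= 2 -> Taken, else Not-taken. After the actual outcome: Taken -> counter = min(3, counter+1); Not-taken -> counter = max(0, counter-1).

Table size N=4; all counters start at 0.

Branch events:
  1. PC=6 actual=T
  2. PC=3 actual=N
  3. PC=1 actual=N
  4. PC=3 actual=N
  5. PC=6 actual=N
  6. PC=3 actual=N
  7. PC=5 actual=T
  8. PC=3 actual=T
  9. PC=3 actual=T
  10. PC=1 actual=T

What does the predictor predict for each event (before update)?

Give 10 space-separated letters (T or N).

Ev 1: PC=6 idx=2 pred=N actual=T -> ctr[2]=1
Ev 2: PC=3 idx=3 pred=N actual=N -> ctr[3]=0
Ev 3: PC=1 idx=1 pred=N actual=N -> ctr[1]=0
Ev 4: PC=3 idx=3 pred=N actual=N -> ctr[3]=0
Ev 5: PC=6 idx=2 pred=N actual=N -> ctr[2]=0
Ev 6: PC=3 idx=3 pred=N actual=N -> ctr[3]=0
Ev 7: PC=5 idx=1 pred=N actual=T -> ctr[1]=1
Ev 8: PC=3 idx=3 pred=N actual=T -> ctr[3]=1
Ev 9: PC=3 idx=3 pred=N actual=T -> ctr[3]=2
Ev 10: PC=1 idx=1 pred=N actual=T -> ctr[1]=2

Answer: N N N N N N N N N N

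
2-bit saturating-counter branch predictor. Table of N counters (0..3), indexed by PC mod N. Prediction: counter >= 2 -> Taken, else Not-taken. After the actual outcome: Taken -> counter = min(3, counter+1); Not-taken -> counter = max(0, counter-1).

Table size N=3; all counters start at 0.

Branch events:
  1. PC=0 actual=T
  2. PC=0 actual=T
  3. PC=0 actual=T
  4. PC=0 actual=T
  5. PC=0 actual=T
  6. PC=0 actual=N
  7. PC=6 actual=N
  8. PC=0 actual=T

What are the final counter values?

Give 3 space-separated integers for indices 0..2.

Ev 1: PC=0 idx=0 pred=N actual=T -> ctr[0]=1
Ev 2: PC=0 idx=0 pred=N actual=T -> ctr[0]=2
Ev 3: PC=0 idx=0 pred=T actual=T -> ctr[0]=3
Ev 4: PC=0 idx=0 pred=T actual=T -> ctr[0]=3
Ev 5: PC=0 idx=0 pred=T actual=T -> ctr[0]=3
Ev 6: PC=0 idx=0 pred=T actual=N -> ctr[0]=2
Ev 7: PC=6 idx=0 pred=T actual=N -> ctr[0]=1
Ev 8: PC=0 idx=0 pred=N actual=T -> ctr[0]=2

Answer: 2 0 0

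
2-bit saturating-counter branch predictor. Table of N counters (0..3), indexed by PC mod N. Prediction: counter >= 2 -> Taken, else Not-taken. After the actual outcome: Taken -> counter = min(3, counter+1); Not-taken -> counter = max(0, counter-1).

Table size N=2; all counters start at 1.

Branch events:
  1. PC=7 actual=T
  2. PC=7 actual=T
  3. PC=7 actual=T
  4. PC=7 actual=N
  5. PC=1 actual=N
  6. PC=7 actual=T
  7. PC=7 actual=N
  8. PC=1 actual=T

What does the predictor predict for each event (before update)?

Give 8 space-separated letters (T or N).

Ev 1: PC=7 idx=1 pred=N actual=T -> ctr[1]=2
Ev 2: PC=7 idx=1 pred=T actual=T -> ctr[1]=3
Ev 3: PC=7 idx=1 pred=T actual=T -> ctr[1]=3
Ev 4: PC=7 idx=1 pred=T actual=N -> ctr[1]=2
Ev 5: PC=1 idx=1 pred=T actual=N -> ctr[1]=1
Ev 6: PC=7 idx=1 pred=N actual=T -> ctr[1]=2
Ev 7: PC=7 idx=1 pred=T actual=N -> ctr[1]=1
Ev 8: PC=1 idx=1 pred=N actual=T -> ctr[1]=2

Answer: N T T T T N T N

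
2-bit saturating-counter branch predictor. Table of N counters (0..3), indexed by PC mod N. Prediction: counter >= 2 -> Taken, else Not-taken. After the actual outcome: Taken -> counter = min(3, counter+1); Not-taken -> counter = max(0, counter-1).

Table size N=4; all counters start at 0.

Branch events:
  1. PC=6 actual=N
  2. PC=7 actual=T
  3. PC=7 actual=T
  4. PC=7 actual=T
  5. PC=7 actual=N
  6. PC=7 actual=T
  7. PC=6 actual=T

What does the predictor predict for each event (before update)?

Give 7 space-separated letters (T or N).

Ev 1: PC=6 idx=2 pred=N actual=N -> ctr[2]=0
Ev 2: PC=7 idx=3 pred=N actual=T -> ctr[3]=1
Ev 3: PC=7 idx=3 pred=N actual=T -> ctr[3]=2
Ev 4: PC=7 idx=3 pred=T actual=T -> ctr[3]=3
Ev 5: PC=7 idx=3 pred=T actual=N -> ctr[3]=2
Ev 6: PC=7 idx=3 pred=T actual=T -> ctr[3]=3
Ev 7: PC=6 idx=2 pred=N actual=T -> ctr[2]=1

Answer: N N N T T T N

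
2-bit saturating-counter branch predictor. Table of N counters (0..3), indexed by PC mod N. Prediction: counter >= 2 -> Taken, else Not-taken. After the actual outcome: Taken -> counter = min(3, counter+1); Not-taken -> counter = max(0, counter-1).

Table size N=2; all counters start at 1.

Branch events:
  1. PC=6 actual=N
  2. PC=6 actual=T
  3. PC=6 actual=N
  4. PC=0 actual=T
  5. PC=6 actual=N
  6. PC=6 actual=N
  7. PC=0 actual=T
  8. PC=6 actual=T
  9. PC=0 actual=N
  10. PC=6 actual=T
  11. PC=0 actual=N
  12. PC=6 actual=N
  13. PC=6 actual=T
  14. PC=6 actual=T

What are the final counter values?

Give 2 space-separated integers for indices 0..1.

Answer: 2 1

Derivation:
Ev 1: PC=6 idx=0 pred=N actual=N -> ctr[0]=0
Ev 2: PC=6 idx=0 pred=N actual=T -> ctr[0]=1
Ev 3: PC=6 idx=0 pred=N actual=N -> ctr[0]=0
Ev 4: PC=0 idx=0 pred=N actual=T -> ctr[0]=1
Ev 5: PC=6 idx=0 pred=N actual=N -> ctr[0]=0
Ev 6: PC=6 idx=0 pred=N actual=N -> ctr[0]=0
Ev 7: PC=0 idx=0 pred=N actual=T -> ctr[0]=1
Ev 8: PC=6 idx=0 pred=N actual=T -> ctr[0]=2
Ev 9: PC=0 idx=0 pred=T actual=N -> ctr[0]=1
Ev 10: PC=6 idx=0 pred=N actual=T -> ctr[0]=2
Ev 11: PC=0 idx=0 pred=T actual=N -> ctr[0]=1
Ev 12: PC=6 idx=0 pred=N actual=N -> ctr[0]=0
Ev 13: PC=6 idx=0 pred=N actual=T -> ctr[0]=1
Ev 14: PC=6 idx=0 pred=N actual=T -> ctr[0]=2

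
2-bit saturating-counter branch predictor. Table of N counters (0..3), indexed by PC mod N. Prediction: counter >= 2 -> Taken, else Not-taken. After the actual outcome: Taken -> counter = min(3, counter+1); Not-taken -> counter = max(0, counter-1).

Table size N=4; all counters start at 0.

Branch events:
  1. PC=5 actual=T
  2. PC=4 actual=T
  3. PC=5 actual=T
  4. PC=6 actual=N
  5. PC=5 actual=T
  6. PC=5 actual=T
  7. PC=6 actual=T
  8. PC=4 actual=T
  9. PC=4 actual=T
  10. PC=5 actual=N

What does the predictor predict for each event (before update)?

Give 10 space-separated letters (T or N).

Answer: N N N N T T N N T T

Derivation:
Ev 1: PC=5 idx=1 pred=N actual=T -> ctr[1]=1
Ev 2: PC=4 idx=0 pred=N actual=T -> ctr[0]=1
Ev 3: PC=5 idx=1 pred=N actual=T -> ctr[1]=2
Ev 4: PC=6 idx=2 pred=N actual=N -> ctr[2]=0
Ev 5: PC=5 idx=1 pred=T actual=T -> ctr[1]=3
Ev 6: PC=5 idx=1 pred=T actual=T -> ctr[1]=3
Ev 7: PC=6 idx=2 pred=N actual=T -> ctr[2]=1
Ev 8: PC=4 idx=0 pred=N actual=T -> ctr[0]=2
Ev 9: PC=4 idx=0 pred=T actual=T -> ctr[0]=3
Ev 10: PC=5 idx=1 pred=T actual=N -> ctr[1]=2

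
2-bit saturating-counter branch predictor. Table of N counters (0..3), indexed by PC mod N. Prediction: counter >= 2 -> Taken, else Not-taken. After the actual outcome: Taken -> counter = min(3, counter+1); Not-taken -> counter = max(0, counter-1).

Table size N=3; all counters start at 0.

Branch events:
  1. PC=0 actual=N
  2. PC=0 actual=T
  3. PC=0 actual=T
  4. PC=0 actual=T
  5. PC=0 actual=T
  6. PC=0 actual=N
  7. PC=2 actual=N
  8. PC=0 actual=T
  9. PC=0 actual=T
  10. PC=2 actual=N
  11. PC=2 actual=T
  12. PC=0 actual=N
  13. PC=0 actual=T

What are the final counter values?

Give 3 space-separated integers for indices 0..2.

Ev 1: PC=0 idx=0 pred=N actual=N -> ctr[0]=0
Ev 2: PC=0 idx=0 pred=N actual=T -> ctr[0]=1
Ev 3: PC=0 idx=0 pred=N actual=T -> ctr[0]=2
Ev 4: PC=0 idx=0 pred=T actual=T -> ctr[0]=3
Ev 5: PC=0 idx=0 pred=T actual=T -> ctr[0]=3
Ev 6: PC=0 idx=0 pred=T actual=N -> ctr[0]=2
Ev 7: PC=2 idx=2 pred=N actual=N -> ctr[2]=0
Ev 8: PC=0 idx=0 pred=T actual=T -> ctr[0]=3
Ev 9: PC=0 idx=0 pred=T actual=T -> ctr[0]=3
Ev 10: PC=2 idx=2 pred=N actual=N -> ctr[2]=0
Ev 11: PC=2 idx=2 pred=N actual=T -> ctr[2]=1
Ev 12: PC=0 idx=0 pred=T actual=N -> ctr[0]=2
Ev 13: PC=0 idx=0 pred=T actual=T -> ctr[0]=3

Answer: 3 0 1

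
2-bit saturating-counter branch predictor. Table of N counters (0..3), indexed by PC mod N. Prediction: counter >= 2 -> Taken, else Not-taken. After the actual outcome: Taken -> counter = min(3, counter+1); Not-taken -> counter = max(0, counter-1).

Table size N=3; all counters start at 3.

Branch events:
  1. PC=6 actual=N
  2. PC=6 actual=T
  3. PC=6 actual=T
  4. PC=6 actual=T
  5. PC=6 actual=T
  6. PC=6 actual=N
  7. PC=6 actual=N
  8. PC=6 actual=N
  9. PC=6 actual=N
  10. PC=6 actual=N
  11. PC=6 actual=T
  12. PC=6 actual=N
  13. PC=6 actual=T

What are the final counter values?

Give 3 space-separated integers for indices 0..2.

Ev 1: PC=6 idx=0 pred=T actual=N -> ctr[0]=2
Ev 2: PC=6 idx=0 pred=T actual=T -> ctr[0]=3
Ev 3: PC=6 idx=0 pred=T actual=T -> ctr[0]=3
Ev 4: PC=6 idx=0 pred=T actual=T -> ctr[0]=3
Ev 5: PC=6 idx=0 pred=T actual=T -> ctr[0]=3
Ev 6: PC=6 idx=0 pred=T actual=N -> ctr[0]=2
Ev 7: PC=6 idx=0 pred=T actual=N -> ctr[0]=1
Ev 8: PC=6 idx=0 pred=N actual=N -> ctr[0]=0
Ev 9: PC=6 idx=0 pred=N actual=N -> ctr[0]=0
Ev 10: PC=6 idx=0 pred=N actual=N -> ctr[0]=0
Ev 11: PC=6 idx=0 pred=N actual=T -> ctr[0]=1
Ev 12: PC=6 idx=0 pred=N actual=N -> ctr[0]=0
Ev 13: PC=6 idx=0 pred=N actual=T -> ctr[0]=1

Answer: 1 3 3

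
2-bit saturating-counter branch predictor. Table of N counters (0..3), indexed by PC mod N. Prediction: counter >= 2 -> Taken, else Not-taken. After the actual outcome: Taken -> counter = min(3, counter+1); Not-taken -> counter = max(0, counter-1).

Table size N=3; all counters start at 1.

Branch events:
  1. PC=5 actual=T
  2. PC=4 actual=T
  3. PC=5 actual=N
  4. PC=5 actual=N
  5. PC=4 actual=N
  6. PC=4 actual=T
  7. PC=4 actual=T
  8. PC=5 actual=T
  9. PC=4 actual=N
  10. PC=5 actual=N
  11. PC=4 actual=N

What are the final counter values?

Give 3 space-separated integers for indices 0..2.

Answer: 1 1 0

Derivation:
Ev 1: PC=5 idx=2 pred=N actual=T -> ctr[2]=2
Ev 2: PC=4 idx=1 pred=N actual=T -> ctr[1]=2
Ev 3: PC=5 idx=2 pred=T actual=N -> ctr[2]=1
Ev 4: PC=5 idx=2 pred=N actual=N -> ctr[2]=0
Ev 5: PC=4 idx=1 pred=T actual=N -> ctr[1]=1
Ev 6: PC=4 idx=1 pred=N actual=T -> ctr[1]=2
Ev 7: PC=4 idx=1 pred=T actual=T -> ctr[1]=3
Ev 8: PC=5 idx=2 pred=N actual=T -> ctr[2]=1
Ev 9: PC=4 idx=1 pred=T actual=N -> ctr[1]=2
Ev 10: PC=5 idx=2 pred=N actual=N -> ctr[2]=0
Ev 11: PC=4 idx=1 pred=T actual=N -> ctr[1]=1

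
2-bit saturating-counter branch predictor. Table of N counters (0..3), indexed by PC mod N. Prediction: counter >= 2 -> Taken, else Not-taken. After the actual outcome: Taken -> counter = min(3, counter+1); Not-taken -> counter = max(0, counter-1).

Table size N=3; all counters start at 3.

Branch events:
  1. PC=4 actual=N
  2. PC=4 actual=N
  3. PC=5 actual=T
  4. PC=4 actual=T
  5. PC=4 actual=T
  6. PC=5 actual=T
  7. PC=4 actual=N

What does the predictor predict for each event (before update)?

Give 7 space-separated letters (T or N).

Ev 1: PC=4 idx=1 pred=T actual=N -> ctr[1]=2
Ev 2: PC=4 idx=1 pred=T actual=N -> ctr[1]=1
Ev 3: PC=5 idx=2 pred=T actual=T -> ctr[2]=3
Ev 4: PC=4 idx=1 pred=N actual=T -> ctr[1]=2
Ev 5: PC=4 idx=1 pred=T actual=T -> ctr[1]=3
Ev 6: PC=5 idx=2 pred=T actual=T -> ctr[2]=3
Ev 7: PC=4 idx=1 pred=T actual=N -> ctr[1]=2

Answer: T T T N T T T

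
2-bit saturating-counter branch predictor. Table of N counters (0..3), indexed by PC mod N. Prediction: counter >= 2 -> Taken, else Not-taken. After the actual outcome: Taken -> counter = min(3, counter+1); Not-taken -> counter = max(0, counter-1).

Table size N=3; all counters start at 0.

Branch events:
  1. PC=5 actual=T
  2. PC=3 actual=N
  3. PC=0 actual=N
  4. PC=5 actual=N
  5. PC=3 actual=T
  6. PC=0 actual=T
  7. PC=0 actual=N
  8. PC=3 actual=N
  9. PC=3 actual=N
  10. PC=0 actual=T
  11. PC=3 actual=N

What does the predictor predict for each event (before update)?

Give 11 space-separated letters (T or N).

Answer: N N N N N N T N N N N

Derivation:
Ev 1: PC=5 idx=2 pred=N actual=T -> ctr[2]=1
Ev 2: PC=3 idx=0 pred=N actual=N -> ctr[0]=0
Ev 3: PC=0 idx=0 pred=N actual=N -> ctr[0]=0
Ev 4: PC=5 idx=2 pred=N actual=N -> ctr[2]=0
Ev 5: PC=3 idx=0 pred=N actual=T -> ctr[0]=1
Ev 6: PC=0 idx=0 pred=N actual=T -> ctr[0]=2
Ev 7: PC=0 idx=0 pred=T actual=N -> ctr[0]=1
Ev 8: PC=3 idx=0 pred=N actual=N -> ctr[0]=0
Ev 9: PC=3 idx=0 pred=N actual=N -> ctr[0]=0
Ev 10: PC=0 idx=0 pred=N actual=T -> ctr[0]=1
Ev 11: PC=3 idx=0 pred=N actual=N -> ctr[0]=0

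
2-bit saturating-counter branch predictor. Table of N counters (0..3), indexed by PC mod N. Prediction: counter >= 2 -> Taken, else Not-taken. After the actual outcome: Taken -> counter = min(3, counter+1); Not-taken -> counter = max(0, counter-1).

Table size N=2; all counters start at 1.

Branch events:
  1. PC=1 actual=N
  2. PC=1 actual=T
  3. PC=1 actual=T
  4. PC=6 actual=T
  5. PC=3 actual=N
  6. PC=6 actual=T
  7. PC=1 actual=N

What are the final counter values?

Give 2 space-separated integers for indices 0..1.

Ev 1: PC=1 idx=1 pred=N actual=N -> ctr[1]=0
Ev 2: PC=1 idx=1 pred=N actual=T -> ctr[1]=1
Ev 3: PC=1 idx=1 pred=N actual=T -> ctr[1]=2
Ev 4: PC=6 idx=0 pred=N actual=T -> ctr[0]=2
Ev 5: PC=3 idx=1 pred=T actual=N -> ctr[1]=1
Ev 6: PC=6 idx=0 pred=T actual=T -> ctr[0]=3
Ev 7: PC=1 idx=1 pred=N actual=N -> ctr[1]=0

Answer: 3 0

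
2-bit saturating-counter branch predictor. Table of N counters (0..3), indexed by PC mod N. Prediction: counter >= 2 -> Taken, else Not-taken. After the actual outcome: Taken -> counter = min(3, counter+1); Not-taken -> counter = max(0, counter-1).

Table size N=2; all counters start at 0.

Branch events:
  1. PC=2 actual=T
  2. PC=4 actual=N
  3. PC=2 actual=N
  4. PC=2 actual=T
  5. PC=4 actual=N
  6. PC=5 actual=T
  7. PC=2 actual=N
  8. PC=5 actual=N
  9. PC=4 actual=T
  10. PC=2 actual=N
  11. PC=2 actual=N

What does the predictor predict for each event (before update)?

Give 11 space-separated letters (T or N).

Answer: N N N N N N N N N N N

Derivation:
Ev 1: PC=2 idx=0 pred=N actual=T -> ctr[0]=1
Ev 2: PC=4 idx=0 pred=N actual=N -> ctr[0]=0
Ev 3: PC=2 idx=0 pred=N actual=N -> ctr[0]=0
Ev 4: PC=2 idx=0 pred=N actual=T -> ctr[0]=1
Ev 5: PC=4 idx=0 pred=N actual=N -> ctr[0]=0
Ev 6: PC=5 idx=1 pred=N actual=T -> ctr[1]=1
Ev 7: PC=2 idx=0 pred=N actual=N -> ctr[0]=0
Ev 8: PC=5 idx=1 pred=N actual=N -> ctr[1]=0
Ev 9: PC=4 idx=0 pred=N actual=T -> ctr[0]=1
Ev 10: PC=2 idx=0 pred=N actual=N -> ctr[0]=0
Ev 11: PC=2 idx=0 pred=N actual=N -> ctr[0]=0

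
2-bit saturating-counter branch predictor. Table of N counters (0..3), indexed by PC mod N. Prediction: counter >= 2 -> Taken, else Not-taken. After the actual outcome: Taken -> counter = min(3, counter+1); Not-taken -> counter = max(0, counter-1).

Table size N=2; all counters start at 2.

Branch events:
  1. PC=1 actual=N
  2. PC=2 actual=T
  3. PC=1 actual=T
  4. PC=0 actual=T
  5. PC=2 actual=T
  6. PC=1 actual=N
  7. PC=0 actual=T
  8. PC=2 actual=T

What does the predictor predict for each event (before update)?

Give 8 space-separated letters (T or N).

Ev 1: PC=1 idx=1 pred=T actual=N -> ctr[1]=1
Ev 2: PC=2 idx=0 pred=T actual=T -> ctr[0]=3
Ev 3: PC=1 idx=1 pred=N actual=T -> ctr[1]=2
Ev 4: PC=0 idx=0 pred=T actual=T -> ctr[0]=3
Ev 5: PC=2 idx=0 pred=T actual=T -> ctr[0]=3
Ev 6: PC=1 idx=1 pred=T actual=N -> ctr[1]=1
Ev 7: PC=0 idx=0 pred=T actual=T -> ctr[0]=3
Ev 8: PC=2 idx=0 pred=T actual=T -> ctr[0]=3

Answer: T T N T T T T T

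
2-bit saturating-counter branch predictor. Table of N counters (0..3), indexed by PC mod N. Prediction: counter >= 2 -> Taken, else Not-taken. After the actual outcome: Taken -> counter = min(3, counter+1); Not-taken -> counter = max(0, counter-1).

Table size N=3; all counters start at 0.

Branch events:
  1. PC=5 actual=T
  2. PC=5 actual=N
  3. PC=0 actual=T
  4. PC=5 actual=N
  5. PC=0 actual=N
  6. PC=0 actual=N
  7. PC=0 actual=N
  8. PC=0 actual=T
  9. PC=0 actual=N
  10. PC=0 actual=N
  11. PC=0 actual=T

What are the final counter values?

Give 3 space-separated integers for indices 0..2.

Answer: 1 0 0

Derivation:
Ev 1: PC=5 idx=2 pred=N actual=T -> ctr[2]=1
Ev 2: PC=5 idx=2 pred=N actual=N -> ctr[2]=0
Ev 3: PC=0 idx=0 pred=N actual=T -> ctr[0]=1
Ev 4: PC=5 idx=2 pred=N actual=N -> ctr[2]=0
Ev 5: PC=0 idx=0 pred=N actual=N -> ctr[0]=0
Ev 6: PC=0 idx=0 pred=N actual=N -> ctr[0]=0
Ev 7: PC=0 idx=0 pred=N actual=N -> ctr[0]=0
Ev 8: PC=0 idx=0 pred=N actual=T -> ctr[0]=1
Ev 9: PC=0 idx=0 pred=N actual=N -> ctr[0]=0
Ev 10: PC=0 idx=0 pred=N actual=N -> ctr[0]=0
Ev 11: PC=0 idx=0 pred=N actual=T -> ctr[0]=1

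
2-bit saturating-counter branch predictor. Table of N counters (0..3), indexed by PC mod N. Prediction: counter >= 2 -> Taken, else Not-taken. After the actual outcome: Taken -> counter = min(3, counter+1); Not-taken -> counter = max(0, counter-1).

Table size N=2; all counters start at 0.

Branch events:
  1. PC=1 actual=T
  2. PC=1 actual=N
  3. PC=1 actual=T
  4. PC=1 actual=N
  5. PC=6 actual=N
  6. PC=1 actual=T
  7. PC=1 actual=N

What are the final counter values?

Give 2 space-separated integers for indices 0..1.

Ev 1: PC=1 idx=1 pred=N actual=T -> ctr[1]=1
Ev 2: PC=1 idx=1 pred=N actual=N -> ctr[1]=0
Ev 3: PC=1 idx=1 pred=N actual=T -> ctr[1]=1
Ev 4: PC=1 idx=1 pred=N actual=N -> ctr[1]=0
Ev 5: PC=6 idx=0 pred=N actual=N -> ctr[0]=0
Ev 6: PC=1 idx=1 pred=N actual=T -> ctr[1]=1
Ev 7: PC=1 idx=1 pred=N actual=N -> ctr[1]=0

Answer: 0 0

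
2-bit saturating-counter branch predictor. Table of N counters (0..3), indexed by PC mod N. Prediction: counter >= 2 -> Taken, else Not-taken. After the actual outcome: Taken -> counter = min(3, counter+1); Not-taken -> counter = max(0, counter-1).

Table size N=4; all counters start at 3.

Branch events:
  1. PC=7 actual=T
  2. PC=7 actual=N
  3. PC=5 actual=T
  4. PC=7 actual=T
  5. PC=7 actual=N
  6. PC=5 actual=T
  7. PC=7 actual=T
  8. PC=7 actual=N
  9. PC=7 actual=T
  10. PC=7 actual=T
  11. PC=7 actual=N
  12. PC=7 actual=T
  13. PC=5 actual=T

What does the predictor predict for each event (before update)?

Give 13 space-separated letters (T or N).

Answer: T T T T T T T T T T T T T

Derivation:
Ev 1: PC=7 idx=3 pred=T actual=T -> ctr[3]=3
Ev 2: PC=7 idx=3 pred=T actual=N -> ctr[3]=2
Ev 3: PC=5 idx=1 pred=T actual=T -> ctr[1]=3
Ev 4: PC=7 idx=3 pred=T actual=T -> ctr[3]=3
Ev 5: PC=7 idx=3 pred=T actual=N -> ctr[3]=2
Ev 6: PC=5 idx=1 pred=T actual=T -> ctr[1]=3
Ev 7: PC=7 idx=3 pred=T actual=T -> ctr[3]=3
Ev 8: PC=7 idx=3 pred=T actual=N -> ctr[3]=2
Ev 9: PC=7 idx=3 pred=T actual=T -> ctr[3]=3
Ev 10: PC=7 idx=3 pred=T actual=T -> ctr[3]=3
Ev 11: PC=7 idx=3 pred=T actual=N -> ctr[3]=2
Ev 12: PC=7 idx=3 pred=T actual=T -> ctr[3]=3
Ev 13: PC=5 idx=1 pred=T actual=T -> ctr[1]=3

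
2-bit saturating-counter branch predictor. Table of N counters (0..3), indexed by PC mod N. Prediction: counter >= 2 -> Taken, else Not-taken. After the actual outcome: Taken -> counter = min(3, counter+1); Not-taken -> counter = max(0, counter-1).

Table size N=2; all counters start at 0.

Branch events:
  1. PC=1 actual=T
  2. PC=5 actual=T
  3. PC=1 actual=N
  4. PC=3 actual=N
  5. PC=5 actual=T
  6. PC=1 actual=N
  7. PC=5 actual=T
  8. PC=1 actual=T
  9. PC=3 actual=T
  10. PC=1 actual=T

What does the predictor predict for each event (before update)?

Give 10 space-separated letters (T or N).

Answer: N N T N N N N N T T

Derivation:
Ev 1: PC=1 idx=1 pred=N actual=T -> ctr[1]=1
Ev 2: PC=5 idx=1 pred=N actual=T -> ctr[1]=2
Ev 3: PC=1 idx=1 pred=T actual=N -> ctr[1]=1
Ev 4: PC=3 idx=1 pred=N actual=N -> ctr[1]=0
Ev 5: PC=5 idx=1 pred=N actual=T -> ctr[1]=1
Ev 6: PC=1 idx=1 pred=N actual=N -> ctr[1]=0
Ev 7: PC=5 idx=1 pred=N actual=T -> ctr[1]=1
Ev 8: PC=1 idx=1 pred=N actual=T -> ctr[1]=2
Ev 9: PC=3 idx=1 pred=T actual=T -> ctr[1]=3
Ev 10: PC=1 idx=1 pred=T actual=T -> ctr[1]=3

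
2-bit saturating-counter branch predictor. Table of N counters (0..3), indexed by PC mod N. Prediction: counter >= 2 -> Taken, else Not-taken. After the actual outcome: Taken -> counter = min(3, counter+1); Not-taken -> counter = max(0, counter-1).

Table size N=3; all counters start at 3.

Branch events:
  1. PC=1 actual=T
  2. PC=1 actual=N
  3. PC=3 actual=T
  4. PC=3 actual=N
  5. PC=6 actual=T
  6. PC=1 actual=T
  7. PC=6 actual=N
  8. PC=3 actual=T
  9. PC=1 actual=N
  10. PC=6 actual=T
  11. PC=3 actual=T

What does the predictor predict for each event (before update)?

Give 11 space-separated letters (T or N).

Ev 1: PC=1 idx=1 pred=T actual=T -> ctr[1]=3
Ev 2: PC=1 idx=1 pred=T actual=N -> ctr[1]=2
Ev 3: PC=3 idx=0 pred=T actual=T -> ctr[0]=3
Ev 4: PC=3 idx=0 pred=T actual=N -> ctr[0]=2
Ev 5: PC=6 idx=0 pred=T actual=T -> ctr[0]=3
Ev 6: PC=1 idx=1 pred=T actual=T -> ctr[1]=3
Ev 7: PC=6 idx=0 pred=T actual=N -> ctr[0]=2
Ev 8: PC=3 idx=0 pred=T actual=T -> ctr[0]=3
Ev 9: PC=1 idx=1 pred=T actual=N -> ctr[1]=2
Ev 10: PC=6 idx=0 pred=T actual=T -> ctr[0]=3
Ev 11: PC=3 idx=0 pred=T actual=T -> ctr[0]=3

Answer: T T T T T T T T T T T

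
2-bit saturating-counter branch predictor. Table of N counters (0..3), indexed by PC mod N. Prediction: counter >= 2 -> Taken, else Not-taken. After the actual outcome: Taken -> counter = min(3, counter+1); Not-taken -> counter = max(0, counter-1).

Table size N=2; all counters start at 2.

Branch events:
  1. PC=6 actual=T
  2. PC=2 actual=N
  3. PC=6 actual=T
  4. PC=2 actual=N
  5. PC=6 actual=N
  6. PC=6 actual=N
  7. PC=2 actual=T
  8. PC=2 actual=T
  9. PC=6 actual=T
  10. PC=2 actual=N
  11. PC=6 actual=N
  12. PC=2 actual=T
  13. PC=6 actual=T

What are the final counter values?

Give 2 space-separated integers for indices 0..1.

Ev 1: PC=6 idx=0 pred=T actual=T -> ctr[0]=3
Ev 2: PC=2 idx=0 pred=T actual=N -> ctr[0]=2
Ev 3: PC=6 idx=0 pred=T actual=T -> ctr[0]=3
Ev 4: PC=2 idx=0 pred=T actual=N -> ctr[0]=2
Ev 5: PC=6 idx=0 pred=T actual=N -> ctr[0]=1
Ev 6: PC=6 idx=0 pred=N actual=N -> ctr[0]=0
Ev 7: PC=2 idx=0 pred=N actual=T -> ctr[0]=1
Ev 8: PC=2 idx=0 pred=N actual=T -> ctr[0]=2
Ev 9: PC=6 idx=0 pred=T actual=T -> ctr[0]=3
Ev 10: PC=2 idx=0 pred=T actual=N -> ctr[0]=2
Ev 11: PC=6 idx=0 pred=T actual=N -> ctr[0]=1
Ev 12: PC=2 idx=0 pred=N actual=T -> ctr[0]=2
Ev 13: PC=6 idx=0 pred=T actual=T -> ctr[0]=3

Answer: 3 2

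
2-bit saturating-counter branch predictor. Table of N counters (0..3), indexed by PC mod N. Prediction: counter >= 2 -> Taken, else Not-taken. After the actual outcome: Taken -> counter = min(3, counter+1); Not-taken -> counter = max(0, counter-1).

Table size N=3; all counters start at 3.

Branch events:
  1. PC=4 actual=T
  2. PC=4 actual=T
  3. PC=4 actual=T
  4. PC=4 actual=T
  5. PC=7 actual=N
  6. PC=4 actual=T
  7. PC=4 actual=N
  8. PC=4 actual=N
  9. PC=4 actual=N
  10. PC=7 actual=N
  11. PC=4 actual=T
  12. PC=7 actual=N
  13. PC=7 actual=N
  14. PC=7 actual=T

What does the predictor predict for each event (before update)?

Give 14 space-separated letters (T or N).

Ev 1: PC=4 idx=1 pred=T actual=T -> ctr[1]=3
Ev 2: PC=4 idx=1 pred=T actual=T -> ctr[1]=3
Ev 3: PC=4 idx=1 pred=T actual=T -> ctr[1]=3
Ev 4: PC=4 idx=1 pred=T actual=T -> ctr[1]=3
Ev 5: PC=7 idx=1 pred=T actual=N -> ctr[1]=2
Ev 6: PC=4 idx=1 pred=T actual=T -> ctr[1]=3
Ev 7: PC=4 idx=1 pred=T actual=N -> ctr[1]=2
Ev 8: PC=4 idx=1 pred=T actual=N -> ctr[1]=1
Ev 9: PC=4 idx=1 pred=N actual=N -> ctr[1]=0
Ev 10: PC=7 idx=1 pred=N actual=N -> ctr[1]=0
Ev 11: PC=4 idx=1 pred=N actual=T -> ctr[1]=1
Ev 12: PC=7 idx=1 pred=N actual=N -> ctr[1]=0
Ev 13: PC=7 idx=1 pred=N actual=N -> ctr[1]=0
Ev 14: PC=7 idx=1 pred=N actual=T -> ctr[1]=1

Answer: T T T T T T T T N N N N N N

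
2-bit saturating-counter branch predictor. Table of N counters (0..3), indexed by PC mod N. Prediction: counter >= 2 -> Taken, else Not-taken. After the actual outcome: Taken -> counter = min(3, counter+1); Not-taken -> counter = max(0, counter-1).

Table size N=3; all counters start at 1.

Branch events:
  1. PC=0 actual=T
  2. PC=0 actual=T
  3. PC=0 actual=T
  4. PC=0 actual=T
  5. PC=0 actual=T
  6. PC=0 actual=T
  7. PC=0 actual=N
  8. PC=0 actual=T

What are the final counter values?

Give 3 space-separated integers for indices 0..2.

Ev 1: PC=0 idx=0 pred=N actual=T -> ctr[0]=2
Ev 2: PC=0 idx=0 pred=T actual=T -> ctr[0]=3
Ev 3: PC=0 idx=0 pred=T actual=T -> ctr[0]=3
Ev 4: PC=0 idx=0 pred=T actual=T -> ctr[0]=3
Ev 5: PC=0 idx=0 pred=T actual=T -> ctr[0]=3
Ev 6: PC=0 idx=0 pred=T actual=T -> ctr[0]=3
Ev 7: PC=0 idx=0 pred=T actual=N -> ctr[0]=2
Ev 8: PC=0 idx=0 pred=T actual=T -> ctr[0]=3

Answer: 3 1 1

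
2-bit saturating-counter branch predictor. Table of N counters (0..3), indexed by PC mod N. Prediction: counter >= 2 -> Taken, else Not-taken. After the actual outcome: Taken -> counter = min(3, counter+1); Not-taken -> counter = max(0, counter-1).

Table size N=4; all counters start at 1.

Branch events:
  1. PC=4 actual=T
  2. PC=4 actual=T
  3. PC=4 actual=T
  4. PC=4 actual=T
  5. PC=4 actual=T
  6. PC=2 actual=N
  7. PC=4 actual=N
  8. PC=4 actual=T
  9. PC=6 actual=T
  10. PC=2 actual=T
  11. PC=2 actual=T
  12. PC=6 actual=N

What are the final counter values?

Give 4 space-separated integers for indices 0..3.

Answer: 3 1 2 1

Derivation:
Ev 1: PC=4 idx=0 pred=N actual=T -> ctr[0]=2
Ev 2: PC=4 idx=0 pred=T actual=T -> ctr[0]=3
Ev 3: PC=4 idx=0 pred=T actual=T -> ctr[0]=3
Ev 4: PC=4 idx=0 pred=T actual=T -> ctr[0]=3
Ev 5: PC=4 idx=0 pred=T actual=T -> ctr[0]=3
Ev 6: PC=2 idx=2 pred=N actual=N -> ctr[2]=0
Ev 7: PC=4 idx=0 pred=T actual=N -> ctr[0]=2
Ev 8: PC=4 idx=0 pred=T actual=T -> ctr[0]=3
Ev 9: PC=6 idx=2 pred=N actual=T -> ctr[2]=1
Ev 10: PC=2 idx=2 pred=N actual=T -> ctr[2]=2
Ev 11: PC=2 idx=2 pred=T actual=T -> ctr[2]=3
Ev 12: PC=6 idx=2 pred=T actual=N -> ctr[2]=2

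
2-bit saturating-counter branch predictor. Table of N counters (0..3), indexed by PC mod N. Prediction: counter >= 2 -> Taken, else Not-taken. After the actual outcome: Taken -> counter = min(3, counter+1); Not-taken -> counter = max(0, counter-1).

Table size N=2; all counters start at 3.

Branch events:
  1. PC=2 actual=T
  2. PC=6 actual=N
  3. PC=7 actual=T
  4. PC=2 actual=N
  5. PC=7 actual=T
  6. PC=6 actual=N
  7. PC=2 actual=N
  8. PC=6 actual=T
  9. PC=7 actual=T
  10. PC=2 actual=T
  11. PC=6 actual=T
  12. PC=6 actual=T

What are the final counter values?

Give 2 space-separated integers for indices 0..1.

Ev 1: PC=2 idx=0 pred=T actual=T -> ctr[0]=3
Ev 2: PC=6 idx=0 pred=T actual=N -> ctr[0]=2
Ev 3: PC=7 idx=1 pred=T actual=T -> ctr[1]=3
Ev 4: PC=2 idx=0 pred=T actual=N -> ctr[0]=1
Ev 5: PC=7 idx=1 pred=T actual=T -> ctr[1]=3
Ev 6: PC=6 idx=0 pred=N actual=N -> ctr[0]=0
Ev 7: PC=2 idx=0 pred=N actual=N -> ctr[0]=0
Ev 8: PC=6 idx=0 pred=N actual=T -> ctr[0]=1
Ev 9: PC=7 idx=1 pred=T actual=T -> ctr[1]=3
Ev 10: PC=2 idx=0 pred=N actual=T -> ctr[0]=2
Ev 11: PC=6 idx=0 pred=T actual=T -> ctr[0]=3
Ev 12: PC=6 idx=0 pred=T actual=T -> ctr[0]=3

Answer: 3 3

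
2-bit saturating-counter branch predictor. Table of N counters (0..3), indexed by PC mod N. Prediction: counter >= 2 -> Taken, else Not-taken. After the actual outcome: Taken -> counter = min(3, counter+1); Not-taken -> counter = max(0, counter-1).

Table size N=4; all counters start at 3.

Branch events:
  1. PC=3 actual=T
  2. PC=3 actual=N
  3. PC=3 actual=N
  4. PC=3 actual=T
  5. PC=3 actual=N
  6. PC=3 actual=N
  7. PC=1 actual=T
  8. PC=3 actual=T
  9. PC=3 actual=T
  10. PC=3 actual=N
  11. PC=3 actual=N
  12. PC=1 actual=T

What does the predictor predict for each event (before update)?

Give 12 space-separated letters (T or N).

Ev 1: PC=3 idx=3 pred=T actual=T -> ctr[3]=3
Ev 2: PC=3 idx=3 pred=T actual=N -> ctr[3]=2
Ev 3: PC=3 idx=3 pred=T actual=N -> ctr[3]=1
Ev 4: PC=3 idx=3 pred=N actual=T -> ctr[3]=2
Ev 5: PC=3 idx=3 pred=T actual=N -> ctr[3]=1
Ev 6: PC=3 idx=3 pred=N actual=N -> ctr[3]=0
Ev 7: PC=1 idx=1 pred=T actual=T -> ctr[1]=3
Ev 8: PC=3 idx=3 pred=N actual=T -> ctr[3]=1
Ev 9: PC=3 idx=3 pred=N actual=T -> ctr[3]=2
Ev 10: PC=3 idx=3 pred=T actual=N -> ctr[3]=1
Ev 11: PC=3 idx=3 pred=N actual=N -> ctr[3]=0
Ev 12: PC=1 idx=1 pred=T actual=T -> ctr[1]=3

Answer: T T T N T N T N N T N T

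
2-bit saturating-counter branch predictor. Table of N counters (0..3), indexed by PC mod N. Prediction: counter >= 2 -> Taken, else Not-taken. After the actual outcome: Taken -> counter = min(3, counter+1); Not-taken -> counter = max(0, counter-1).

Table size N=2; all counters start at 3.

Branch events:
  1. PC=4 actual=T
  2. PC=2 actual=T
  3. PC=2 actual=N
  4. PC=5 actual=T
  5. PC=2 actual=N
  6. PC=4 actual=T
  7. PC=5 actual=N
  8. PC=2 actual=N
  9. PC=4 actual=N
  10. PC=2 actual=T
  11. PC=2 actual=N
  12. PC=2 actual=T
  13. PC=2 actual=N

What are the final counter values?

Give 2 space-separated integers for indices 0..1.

Ev 1: PC=4 idx=0 pred=T actual=T -> ctr[0]=3
Ev 2: PC=2 idx=0 pred=T actual=T -> ctr[0]=3
Ev 3: PC=2 idx=0 pred=T actual=N -> ctr[0]=2
Ev 4: PC=5 idx=1 pred=T actual=T -> ctr[1]=3
Ev 5: PC=2 idx=0 pred=T actual=N -> ctr[0]=1
Ev 6: PC=4 idx=0 pred=N actual=T -> ctr[0]=2
Ev 7: PC=5 idx=1 pred=T actual=N -> ctr[1]=2
Ev 8: PC=2 idx=0 pred=T actual=N -> ctr[0]=1
Ev 9: PC=4 idx=0 pred=N actual=N -> ctr[0]=0
Ev 10: PC=2 idx=0 pred=N actual=T -> ctr[0]=1
Ev 11: PC=2 idx=0 pred=N actual=N -> ctr[0]=0
Ev 12: PC=2 idx=0 pred=N actual=T -> ctr[0]=1
Ev 13: PC=2 idx=0 pred=N actual=N -> ctr[0]=0

Answer: 0 2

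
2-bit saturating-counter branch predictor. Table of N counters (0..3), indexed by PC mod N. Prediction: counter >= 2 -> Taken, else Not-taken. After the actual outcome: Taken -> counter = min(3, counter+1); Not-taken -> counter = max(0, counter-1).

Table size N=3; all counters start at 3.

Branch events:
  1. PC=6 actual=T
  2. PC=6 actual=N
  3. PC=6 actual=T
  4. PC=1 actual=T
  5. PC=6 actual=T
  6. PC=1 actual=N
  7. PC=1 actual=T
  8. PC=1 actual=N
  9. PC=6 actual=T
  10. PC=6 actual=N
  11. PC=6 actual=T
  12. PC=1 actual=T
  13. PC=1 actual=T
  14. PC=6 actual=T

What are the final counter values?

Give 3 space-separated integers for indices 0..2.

Ev 1: PC=6 idx=0 pred=T actual=T -> ctr[0]=3
Ev 2: PC=6 idx=0 pred=T actual=N -> ctr[0]=2
Ev 3: PC=6 idx=0 pred=T actual=T -> ctr[0]=3
Ev 4: PC=1 idx=1 pred=T actual=T -> ctr[1]=3
Ev 5: PC=6 idx=0 pred=T actual=T -> ctr[0]=3
Ev 6: PC=1 idx=1 pred=T actual=N -> ctr[1]=2
Ev 7: PC=1 idx=1 pred=T actual=T -> ctr[1]=3
Ev 8: PC=1 idx=1 pred=T actual=N -> ctr[1]=2
Ev 9: PC=6 idx=0 pred=T actual=T -> ctr[0]=3
Ev 10: PC=6 idx=0 pred=T actual=N -> ctr[0]=2
Ev 11: PC=6 idx=0 pred=T actual=T -> ctr[0]=3
Ev 12: PC=1 idx=1 pred=T actual=T -> ctr[1]=3
Ev 13: PC=1 idx=1 pred=T actual=T -> ctr[1]=3
Ev 14: PC=6 idx=0 pred=T actual=T -> ctr[0]=3

Answer: 3 3 3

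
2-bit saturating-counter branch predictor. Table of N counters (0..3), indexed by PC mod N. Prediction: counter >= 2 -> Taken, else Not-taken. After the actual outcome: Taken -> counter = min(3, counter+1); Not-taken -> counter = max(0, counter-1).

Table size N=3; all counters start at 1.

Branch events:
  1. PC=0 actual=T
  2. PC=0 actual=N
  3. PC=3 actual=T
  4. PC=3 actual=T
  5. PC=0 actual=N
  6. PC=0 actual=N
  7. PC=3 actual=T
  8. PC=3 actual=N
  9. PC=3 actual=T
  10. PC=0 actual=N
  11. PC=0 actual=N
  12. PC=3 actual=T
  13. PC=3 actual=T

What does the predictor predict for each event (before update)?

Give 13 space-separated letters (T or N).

Ev 1: PC=0 idx=0 pred=N actual=T -> ctr[0]=2
Ev 2: PC=0 idx=0 pred=T actual=N -> ctr[0]=1
Ev 3: PC=3 idx=0 pred=N actual=T -> ctr[0]=2
Ev 4: PC=3 idx=0 pred=T actual=T -> ctr[0]=3
Ev 5: PC=0 idx=0 pred=T actual=N -> ctr[0]=2
Ev 6: PC=0 idx=0 pred=T actual=N -> ctr[0]=1
Ev 7: PC=3 idx=0 pred=N actual=T -> ctr[0]=2
Ev 8: PC=3 idx=0 pred=T actual=N -> ctr[0]=1
Ev 9: PC=3 idx=0 pred=N actual=T -> ctr[0]=2
Ev 10: PC=0 idx=0 pred=T actual=N -> ctr[0]=1
Ev 11: PC=0 idx=0 pred=N actual=N -> ctr[0]=0
Ev 12: PC=3 idx=0 pred=N actual=T -> ctr[0]=1
Ev 13: PC=3 idx=0 pred=N actual=T -> ctr[0]=2

Answer: N T N T T T N T N T N N N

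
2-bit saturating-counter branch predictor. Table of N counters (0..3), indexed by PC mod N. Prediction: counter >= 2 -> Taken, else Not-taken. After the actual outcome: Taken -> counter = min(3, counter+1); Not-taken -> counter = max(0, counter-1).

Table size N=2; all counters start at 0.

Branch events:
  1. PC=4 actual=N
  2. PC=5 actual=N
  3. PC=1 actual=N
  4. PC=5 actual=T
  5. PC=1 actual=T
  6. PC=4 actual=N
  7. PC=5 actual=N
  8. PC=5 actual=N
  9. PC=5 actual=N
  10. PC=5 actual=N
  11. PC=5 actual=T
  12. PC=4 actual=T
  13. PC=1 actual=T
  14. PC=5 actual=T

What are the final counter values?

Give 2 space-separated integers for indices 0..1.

Answer: 1 3

Derivation:
Ev 1: PC=4 idx=0 pred=N actual=N -> ctr[0]=0
Ev 2: PC=5 idx=1 pred=N actual=N -> ctr[1]=0
Ev 3: PC=1 idx=1 pred=N actual=N -> ctr[1]=0
Ev 4: PC=5 idx=1 pred=N actual=T -> ctr[1]=1
Ev 5: PC=1 idx=1 pred=N actual=T -> ctr[1]=2
Ev 6: PC=4 idx=0 pred=N actual=N -> ctr[0]=0
Ev 7: PC=5 idx=1 pred=T actual=N -> ctr[1]=1
Ev 8: PC=5 idx=1 pred=N actual=N -> ctr[1]=0
Ev 9: PC=5 idx=1 pred=N actual=N -> ctr[1]=0
Ev 10: PC=5 idx=1 pred=N actual=N -> ctr[1]=0
Ev 11: PC=5 idx=1 pred=N actual=T -> ctr[1]=1
Ev 12: PC=4 idx=0 pred=N actual=T -> ctr[0]=1
Ev 13: PC=1 idx=1 pred=N actual=T -> ctr[1]=2
Ev 14: PC=5 idx=1 pred=T actual=T -> ctr[1]=3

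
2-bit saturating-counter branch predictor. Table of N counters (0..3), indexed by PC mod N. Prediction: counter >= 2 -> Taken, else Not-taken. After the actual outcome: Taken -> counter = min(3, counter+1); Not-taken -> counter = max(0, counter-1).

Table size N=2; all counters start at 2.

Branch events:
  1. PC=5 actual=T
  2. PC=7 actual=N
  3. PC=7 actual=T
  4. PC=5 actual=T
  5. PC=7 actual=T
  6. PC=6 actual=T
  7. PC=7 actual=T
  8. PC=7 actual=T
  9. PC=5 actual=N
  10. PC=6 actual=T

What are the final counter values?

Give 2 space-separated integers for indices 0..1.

Ev 1: PC=5 idx=1 pred=T actual=T -> ctr[1]=3
Ev 2: PC=7 idx=1 pred=T actual=N -> ctr[1]=2
Ev 3: PC=7 idx=1 pred=T actual=T -> ctr[1]=3
Ev 4: PC=5 idx=1 pred=T actual=T -> ctr[1]=3
Ev 5: PC=7 idx=1 pred=T actual=T -> ctr[1]=3
Ev 6: PC=6 idx=0 pred=T actual=T -> ctr[0]=3
Ev 7: PC=7 idx=1 pred=T actual=T -> ctr[1]=3
Ev 8: PC=7 idx=1 pred=T actual=T -> ctr[1]=3
Ev 9: PC=5 idx=1 pred=T actual=N -> ctr[1]=2
Ev 10: PC=6 idx=0 pred=T actual=T -> ctr[0]=3

Answer: 3 2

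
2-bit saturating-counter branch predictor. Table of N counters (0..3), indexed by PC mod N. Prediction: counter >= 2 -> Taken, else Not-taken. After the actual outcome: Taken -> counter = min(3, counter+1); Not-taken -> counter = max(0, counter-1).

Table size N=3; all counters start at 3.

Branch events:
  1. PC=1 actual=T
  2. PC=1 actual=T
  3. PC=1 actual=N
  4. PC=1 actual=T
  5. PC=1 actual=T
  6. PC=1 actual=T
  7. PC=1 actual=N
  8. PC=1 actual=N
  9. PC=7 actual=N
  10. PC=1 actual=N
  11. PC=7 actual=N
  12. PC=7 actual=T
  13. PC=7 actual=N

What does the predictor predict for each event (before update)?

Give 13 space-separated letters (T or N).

Answer: T T T T T T T T N N N N N

Derivation:
Ev 1: PC=1 idx=1 pred=T actual=T -> ctr[1]=3
Ev 2: PC=1 idx=1 pred=T actual=T -> ctr[1]=3
Ev 3: PC=1 idx=1 pred=T actual=N -> ctr[1]=2
Ev 4: PC=1 idx=1 pred=T actual=T -> ctr[1]=3
Ev 5: PC=1 idx=1 pred=T actual=T -> ctr[1]=3
Ev 6: PC=1 idx=1 pred=T actual=T -> ctr[1]=3
Ev 7: PC=1 idx=1 pred=T actual=N -> ctr[1]=2
Ev 8: PC=1 idx=1 pred=T actual=N -> ctr[1]=1
Ev 9: PC=7 idx=1 pred=N actual=N -> ctr[1]=0
Ev 10: PC=1 idx=1 pred=N actual=N -> ctr[1]=0
Ev 11: PC=7 idx=1 pred=N actual=N -> ctr[1]=0
Ev 12: PC=7 idx=1 pred=N actual=T -> ctr[1]=1
Ev 13: PC=7 idx=1 pred=N actual=N -> ctr[1]=0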